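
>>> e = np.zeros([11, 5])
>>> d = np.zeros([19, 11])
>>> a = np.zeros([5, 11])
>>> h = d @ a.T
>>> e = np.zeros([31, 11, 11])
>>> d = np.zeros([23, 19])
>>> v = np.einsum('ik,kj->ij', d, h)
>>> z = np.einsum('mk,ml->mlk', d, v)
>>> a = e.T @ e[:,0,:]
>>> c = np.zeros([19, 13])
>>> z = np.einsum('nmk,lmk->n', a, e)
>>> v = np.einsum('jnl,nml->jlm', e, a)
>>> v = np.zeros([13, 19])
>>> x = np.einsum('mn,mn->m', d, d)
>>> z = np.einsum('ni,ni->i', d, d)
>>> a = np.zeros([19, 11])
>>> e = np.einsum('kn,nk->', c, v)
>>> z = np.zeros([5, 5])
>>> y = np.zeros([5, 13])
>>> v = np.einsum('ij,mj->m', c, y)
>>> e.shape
()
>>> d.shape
(23, 19)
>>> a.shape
(19, 11)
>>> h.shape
(19, 5)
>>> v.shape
(5,)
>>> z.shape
(5, 5)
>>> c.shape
(19, 13)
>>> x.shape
(23,)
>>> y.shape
(5, 13)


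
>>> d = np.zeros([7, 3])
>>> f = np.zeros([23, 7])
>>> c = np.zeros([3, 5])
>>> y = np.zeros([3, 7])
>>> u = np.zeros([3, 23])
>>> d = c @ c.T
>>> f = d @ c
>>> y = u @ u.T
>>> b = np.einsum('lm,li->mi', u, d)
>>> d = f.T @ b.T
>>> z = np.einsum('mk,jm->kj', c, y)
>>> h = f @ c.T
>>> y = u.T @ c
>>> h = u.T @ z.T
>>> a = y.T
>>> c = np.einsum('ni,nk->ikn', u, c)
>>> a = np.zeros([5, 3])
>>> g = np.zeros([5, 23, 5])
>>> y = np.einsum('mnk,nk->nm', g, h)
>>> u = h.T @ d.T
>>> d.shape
(5, 23)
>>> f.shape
(3, 5)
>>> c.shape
(23, 5, 3)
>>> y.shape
(23, 5)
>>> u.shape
(5, 5)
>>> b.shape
(23, 3)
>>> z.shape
(5, 3)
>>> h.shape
(23, 5)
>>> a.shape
(5, 3)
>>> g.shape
(5, 23, 5)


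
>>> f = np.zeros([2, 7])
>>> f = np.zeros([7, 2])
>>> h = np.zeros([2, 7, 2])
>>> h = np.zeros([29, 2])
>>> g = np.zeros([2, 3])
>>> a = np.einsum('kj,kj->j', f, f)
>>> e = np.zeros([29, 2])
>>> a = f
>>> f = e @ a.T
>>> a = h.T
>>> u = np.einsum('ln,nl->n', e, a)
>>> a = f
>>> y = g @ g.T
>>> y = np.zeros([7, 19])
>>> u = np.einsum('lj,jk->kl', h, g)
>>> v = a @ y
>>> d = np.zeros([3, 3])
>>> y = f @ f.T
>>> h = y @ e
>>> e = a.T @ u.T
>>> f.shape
(29, 7)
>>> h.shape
(29, 2)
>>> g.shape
(2, 3)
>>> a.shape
(29, 7)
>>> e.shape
(7, 3)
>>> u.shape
(3, 29)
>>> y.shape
(29, 29)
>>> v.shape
(29, 19)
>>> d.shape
(3, 3)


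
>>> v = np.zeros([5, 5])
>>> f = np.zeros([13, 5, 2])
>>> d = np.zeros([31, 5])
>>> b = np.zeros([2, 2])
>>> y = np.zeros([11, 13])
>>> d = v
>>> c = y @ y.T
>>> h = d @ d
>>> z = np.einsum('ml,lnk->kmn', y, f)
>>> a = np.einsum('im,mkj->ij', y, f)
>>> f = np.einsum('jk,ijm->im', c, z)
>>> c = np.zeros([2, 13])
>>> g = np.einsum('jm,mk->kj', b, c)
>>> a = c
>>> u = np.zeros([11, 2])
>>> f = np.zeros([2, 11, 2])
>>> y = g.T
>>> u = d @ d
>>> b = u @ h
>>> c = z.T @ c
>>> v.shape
(5, 5)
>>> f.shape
(2, 11, 2)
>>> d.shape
(5, 5)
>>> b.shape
(5, 5)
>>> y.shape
(2, 13)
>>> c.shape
(5, 11, 13)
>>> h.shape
(5, 5)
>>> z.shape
(2, 11, 5)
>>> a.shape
(2, 13)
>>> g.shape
(13, 2)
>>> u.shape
(5, 5)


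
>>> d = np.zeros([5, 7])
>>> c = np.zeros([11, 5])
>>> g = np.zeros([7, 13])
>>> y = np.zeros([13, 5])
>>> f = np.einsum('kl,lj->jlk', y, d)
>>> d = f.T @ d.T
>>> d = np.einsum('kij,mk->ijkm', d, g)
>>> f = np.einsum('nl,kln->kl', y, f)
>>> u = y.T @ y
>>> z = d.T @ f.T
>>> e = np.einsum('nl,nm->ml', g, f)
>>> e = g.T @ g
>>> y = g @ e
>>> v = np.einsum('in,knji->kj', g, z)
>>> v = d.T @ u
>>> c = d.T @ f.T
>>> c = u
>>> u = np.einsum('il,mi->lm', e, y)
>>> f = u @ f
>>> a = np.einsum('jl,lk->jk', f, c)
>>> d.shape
(5, 5, 13, 7)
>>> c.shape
(5, 5)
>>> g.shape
(7, 13)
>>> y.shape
(7, 13)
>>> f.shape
(13, 5)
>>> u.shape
(13, 7)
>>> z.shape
(7, 13, 5, 7)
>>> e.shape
(13, 13)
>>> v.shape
(7, 13, 5, 5)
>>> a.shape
(13, 5)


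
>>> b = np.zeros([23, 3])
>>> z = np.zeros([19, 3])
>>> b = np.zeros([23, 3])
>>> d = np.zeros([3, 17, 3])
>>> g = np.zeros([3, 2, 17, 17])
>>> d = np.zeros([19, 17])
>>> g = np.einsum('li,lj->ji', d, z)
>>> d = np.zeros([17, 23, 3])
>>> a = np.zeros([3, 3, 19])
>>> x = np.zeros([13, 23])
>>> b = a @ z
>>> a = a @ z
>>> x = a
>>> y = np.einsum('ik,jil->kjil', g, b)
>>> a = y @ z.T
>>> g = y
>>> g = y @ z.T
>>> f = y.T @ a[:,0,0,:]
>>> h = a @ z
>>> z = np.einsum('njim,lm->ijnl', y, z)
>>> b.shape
(3, 3, 3)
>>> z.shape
(3, 3, 17, 19)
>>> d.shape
(17, 23, 3)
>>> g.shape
(17, 3, 3, 19)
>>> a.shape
(17, 3, 3, 19)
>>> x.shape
(3, 3, 3)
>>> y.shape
(17, 3, 3, 3)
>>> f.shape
(3, 3, 3, 19)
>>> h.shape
(17, 3, 3, 3)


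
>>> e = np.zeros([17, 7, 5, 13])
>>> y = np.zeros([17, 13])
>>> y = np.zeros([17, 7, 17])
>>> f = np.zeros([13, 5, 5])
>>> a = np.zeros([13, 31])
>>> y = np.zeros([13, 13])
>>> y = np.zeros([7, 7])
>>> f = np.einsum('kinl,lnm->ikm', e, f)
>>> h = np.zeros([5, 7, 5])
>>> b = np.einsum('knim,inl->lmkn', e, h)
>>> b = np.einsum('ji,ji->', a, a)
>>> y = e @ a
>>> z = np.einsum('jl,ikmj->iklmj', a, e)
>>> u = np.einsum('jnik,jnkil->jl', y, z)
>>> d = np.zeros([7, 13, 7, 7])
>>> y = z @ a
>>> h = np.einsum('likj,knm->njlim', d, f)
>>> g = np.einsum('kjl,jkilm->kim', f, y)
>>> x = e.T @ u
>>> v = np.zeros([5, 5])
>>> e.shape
(17, 7, 5, 13)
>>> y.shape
(17, 7, 31, 5, 31)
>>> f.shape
(7, 17, 5)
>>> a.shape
(13, 31)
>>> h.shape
(17, 7, 7, 13, 5)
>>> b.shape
()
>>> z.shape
(17, 7, 31, 5, 13)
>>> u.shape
(17, 13)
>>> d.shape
(7, 13, 7, 7)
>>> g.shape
(7, 31, 31)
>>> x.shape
(13, 5, 7, 13)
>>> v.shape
(5, 5)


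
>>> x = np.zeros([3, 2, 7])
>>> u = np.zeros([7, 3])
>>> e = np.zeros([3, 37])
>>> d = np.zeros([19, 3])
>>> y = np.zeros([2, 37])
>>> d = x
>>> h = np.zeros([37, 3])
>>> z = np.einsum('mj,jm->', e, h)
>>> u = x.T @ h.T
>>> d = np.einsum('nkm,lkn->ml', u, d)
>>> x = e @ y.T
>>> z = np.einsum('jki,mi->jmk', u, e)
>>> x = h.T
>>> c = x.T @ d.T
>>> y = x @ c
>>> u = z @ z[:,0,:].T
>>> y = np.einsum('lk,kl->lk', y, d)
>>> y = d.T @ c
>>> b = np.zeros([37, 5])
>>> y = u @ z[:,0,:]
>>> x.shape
(3, 37)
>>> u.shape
(7, 3, 7)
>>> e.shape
(3, 37)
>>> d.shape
(37, 3)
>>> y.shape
(7, 3, 2)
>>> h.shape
(37, 3)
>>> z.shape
(7, 3, 2)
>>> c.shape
(37, 37)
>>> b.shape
(37, 5)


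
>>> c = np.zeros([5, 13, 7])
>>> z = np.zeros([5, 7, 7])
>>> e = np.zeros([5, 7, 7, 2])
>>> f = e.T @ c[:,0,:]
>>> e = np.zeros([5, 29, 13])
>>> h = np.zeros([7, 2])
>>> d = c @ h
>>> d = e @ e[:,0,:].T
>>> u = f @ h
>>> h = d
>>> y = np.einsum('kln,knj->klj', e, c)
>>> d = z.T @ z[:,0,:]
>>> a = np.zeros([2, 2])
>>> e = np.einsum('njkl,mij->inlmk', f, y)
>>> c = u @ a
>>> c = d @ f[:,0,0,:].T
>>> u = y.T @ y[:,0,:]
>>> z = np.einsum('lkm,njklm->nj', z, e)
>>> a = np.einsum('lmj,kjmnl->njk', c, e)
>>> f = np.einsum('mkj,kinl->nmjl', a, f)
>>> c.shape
(7, 7, 2)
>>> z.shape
(29, 2)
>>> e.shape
(29, 2, 7, 5, 7)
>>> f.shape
(7, 5, 29, 7)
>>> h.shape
(5, 29, 5)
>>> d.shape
(7, 7, 7)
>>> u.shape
(7, 29, 7)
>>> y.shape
(5, 29, 7)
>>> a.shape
(5, 2, 29)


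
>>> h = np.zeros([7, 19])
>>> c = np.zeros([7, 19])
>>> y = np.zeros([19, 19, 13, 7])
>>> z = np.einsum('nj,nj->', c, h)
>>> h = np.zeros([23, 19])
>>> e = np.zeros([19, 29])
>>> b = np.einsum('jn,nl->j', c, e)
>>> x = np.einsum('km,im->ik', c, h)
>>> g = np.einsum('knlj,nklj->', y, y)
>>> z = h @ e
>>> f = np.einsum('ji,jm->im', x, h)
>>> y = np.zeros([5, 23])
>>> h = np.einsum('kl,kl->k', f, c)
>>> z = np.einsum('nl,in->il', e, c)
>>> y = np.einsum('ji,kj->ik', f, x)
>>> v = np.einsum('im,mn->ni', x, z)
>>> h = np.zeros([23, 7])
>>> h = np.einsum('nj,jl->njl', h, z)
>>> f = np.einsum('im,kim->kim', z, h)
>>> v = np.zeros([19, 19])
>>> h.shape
(23, 7, 29)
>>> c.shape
(7, 19)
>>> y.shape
(19, 23)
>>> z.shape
(7, 29)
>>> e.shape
(19, 29)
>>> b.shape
(7,)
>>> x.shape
(23, 7)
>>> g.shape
()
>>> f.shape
(23, 7, 29)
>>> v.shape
(19, 19)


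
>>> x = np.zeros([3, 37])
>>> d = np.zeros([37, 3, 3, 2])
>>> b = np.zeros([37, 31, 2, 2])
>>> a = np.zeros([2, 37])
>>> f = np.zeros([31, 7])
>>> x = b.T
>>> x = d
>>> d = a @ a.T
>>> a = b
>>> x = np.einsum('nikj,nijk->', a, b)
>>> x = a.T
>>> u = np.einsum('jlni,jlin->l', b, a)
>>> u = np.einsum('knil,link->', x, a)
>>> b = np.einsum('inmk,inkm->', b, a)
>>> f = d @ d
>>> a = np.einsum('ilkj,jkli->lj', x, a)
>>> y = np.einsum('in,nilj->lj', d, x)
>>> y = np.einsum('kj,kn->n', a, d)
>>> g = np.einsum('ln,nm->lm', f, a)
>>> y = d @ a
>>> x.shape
(2, 2, 31, 37)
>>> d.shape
(2, 2)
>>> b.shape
()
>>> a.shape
(2, 37)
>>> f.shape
(2, 2)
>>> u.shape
()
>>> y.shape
(2, 37)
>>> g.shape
(2, 37)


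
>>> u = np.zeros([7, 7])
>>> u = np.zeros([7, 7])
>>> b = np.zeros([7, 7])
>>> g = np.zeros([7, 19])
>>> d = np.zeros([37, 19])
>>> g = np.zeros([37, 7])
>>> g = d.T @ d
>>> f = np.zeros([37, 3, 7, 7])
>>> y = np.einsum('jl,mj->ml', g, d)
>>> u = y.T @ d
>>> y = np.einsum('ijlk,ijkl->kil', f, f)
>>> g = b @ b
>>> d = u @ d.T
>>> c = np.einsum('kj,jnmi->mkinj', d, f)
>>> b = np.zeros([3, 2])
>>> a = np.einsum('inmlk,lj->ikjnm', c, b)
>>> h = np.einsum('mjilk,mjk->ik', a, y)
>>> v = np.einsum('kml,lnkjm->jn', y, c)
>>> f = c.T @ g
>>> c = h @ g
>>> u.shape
(19, 19)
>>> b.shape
(3, 2)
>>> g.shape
(7, 7)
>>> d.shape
(19, 37)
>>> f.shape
(37, 3, 7, 19, 7)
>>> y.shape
(7, 37, 7)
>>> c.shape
(2, 7)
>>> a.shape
(7, 37, 2, 19, 7)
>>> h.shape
(2, 7)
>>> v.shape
(3, 19)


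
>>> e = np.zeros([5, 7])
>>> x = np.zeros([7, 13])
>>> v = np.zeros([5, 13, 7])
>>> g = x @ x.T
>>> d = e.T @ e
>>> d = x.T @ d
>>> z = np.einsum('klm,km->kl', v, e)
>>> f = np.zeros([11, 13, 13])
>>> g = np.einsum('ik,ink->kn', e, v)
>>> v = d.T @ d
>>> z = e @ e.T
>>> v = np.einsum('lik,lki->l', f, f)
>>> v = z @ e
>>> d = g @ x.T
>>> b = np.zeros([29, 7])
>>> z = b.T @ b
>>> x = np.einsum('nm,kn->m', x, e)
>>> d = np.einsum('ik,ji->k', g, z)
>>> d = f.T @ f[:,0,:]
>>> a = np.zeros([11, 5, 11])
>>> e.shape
(5, 7)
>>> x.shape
(13,)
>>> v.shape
(5, 7)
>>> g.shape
(7, 13)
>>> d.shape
(13, 13, 13)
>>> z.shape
(7, 7)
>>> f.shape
(11, 13, 13)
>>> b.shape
(29, 7)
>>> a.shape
(11, 5, 11)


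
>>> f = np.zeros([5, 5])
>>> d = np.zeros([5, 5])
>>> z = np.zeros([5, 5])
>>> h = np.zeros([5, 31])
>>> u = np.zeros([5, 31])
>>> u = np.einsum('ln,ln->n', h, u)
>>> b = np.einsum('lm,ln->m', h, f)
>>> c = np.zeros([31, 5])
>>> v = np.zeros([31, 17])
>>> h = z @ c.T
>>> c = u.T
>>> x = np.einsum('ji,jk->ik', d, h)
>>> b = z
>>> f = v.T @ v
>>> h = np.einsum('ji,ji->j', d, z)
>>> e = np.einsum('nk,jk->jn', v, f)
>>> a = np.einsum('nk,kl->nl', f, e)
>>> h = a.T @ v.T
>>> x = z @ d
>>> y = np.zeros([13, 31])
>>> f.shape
(17, 17)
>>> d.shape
(5, 5)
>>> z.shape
(5, 5)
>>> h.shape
(31, 31)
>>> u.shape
(31,)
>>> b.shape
(5, 5)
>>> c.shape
(31,)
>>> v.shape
(31, 17)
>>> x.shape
(5, 5)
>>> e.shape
(17, 31)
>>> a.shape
(17, 31)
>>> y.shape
(13, 31)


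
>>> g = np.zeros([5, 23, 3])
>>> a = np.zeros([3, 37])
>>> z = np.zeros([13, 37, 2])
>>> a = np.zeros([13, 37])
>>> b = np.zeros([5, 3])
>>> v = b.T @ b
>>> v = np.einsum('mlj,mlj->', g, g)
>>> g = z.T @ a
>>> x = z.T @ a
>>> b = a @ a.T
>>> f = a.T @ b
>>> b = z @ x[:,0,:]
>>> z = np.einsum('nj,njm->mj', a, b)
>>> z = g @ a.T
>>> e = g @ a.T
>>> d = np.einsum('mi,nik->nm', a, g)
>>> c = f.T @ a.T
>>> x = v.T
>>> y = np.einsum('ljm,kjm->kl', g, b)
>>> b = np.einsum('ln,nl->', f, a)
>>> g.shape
(2, 37, 37)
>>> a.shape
(13, 37)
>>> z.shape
(2, 37, 13)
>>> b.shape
()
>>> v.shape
()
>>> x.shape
()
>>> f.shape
(37, 13)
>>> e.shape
(2, 37, 13)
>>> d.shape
(2, 13)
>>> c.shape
(13, 13)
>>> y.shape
(13, 2)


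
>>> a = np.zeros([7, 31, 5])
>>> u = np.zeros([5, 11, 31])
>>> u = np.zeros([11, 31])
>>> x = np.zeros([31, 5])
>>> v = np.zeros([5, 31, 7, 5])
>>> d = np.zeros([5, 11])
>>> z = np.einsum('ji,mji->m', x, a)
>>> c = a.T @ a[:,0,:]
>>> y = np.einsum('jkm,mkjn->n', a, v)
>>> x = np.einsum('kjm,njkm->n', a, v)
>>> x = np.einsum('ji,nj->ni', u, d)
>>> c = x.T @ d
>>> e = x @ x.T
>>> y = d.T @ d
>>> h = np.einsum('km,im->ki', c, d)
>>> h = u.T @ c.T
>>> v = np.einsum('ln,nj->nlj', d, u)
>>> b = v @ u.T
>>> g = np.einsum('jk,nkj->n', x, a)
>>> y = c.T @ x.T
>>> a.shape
(7, 31, 5)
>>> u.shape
(11, 31)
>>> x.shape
(5, 31)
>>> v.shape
(11, 5, 31)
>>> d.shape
(5, 11)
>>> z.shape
(7,)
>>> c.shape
(31, 11)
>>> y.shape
(11, 5)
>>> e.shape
(5, 5)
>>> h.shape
(31, 31)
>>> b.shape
(11, 5, 11)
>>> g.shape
(7,)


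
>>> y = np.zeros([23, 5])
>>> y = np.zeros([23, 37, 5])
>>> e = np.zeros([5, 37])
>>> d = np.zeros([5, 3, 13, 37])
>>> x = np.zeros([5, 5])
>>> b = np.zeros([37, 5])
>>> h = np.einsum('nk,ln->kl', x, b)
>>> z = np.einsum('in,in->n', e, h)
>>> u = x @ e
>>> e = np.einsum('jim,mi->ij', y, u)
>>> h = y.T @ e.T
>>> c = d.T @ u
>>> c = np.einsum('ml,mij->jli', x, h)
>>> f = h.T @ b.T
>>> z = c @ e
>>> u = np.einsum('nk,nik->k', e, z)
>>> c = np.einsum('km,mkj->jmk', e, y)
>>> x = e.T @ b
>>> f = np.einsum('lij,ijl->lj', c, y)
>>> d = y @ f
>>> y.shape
(23, 37, 5)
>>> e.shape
(37, 23)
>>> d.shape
(23, 37, 37)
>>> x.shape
(23, 5)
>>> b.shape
(37, 5)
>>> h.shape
(5, 37, 37)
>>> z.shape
(37, 5, 23)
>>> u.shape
(23,)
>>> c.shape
(5, 23, 37)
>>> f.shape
(5, 37)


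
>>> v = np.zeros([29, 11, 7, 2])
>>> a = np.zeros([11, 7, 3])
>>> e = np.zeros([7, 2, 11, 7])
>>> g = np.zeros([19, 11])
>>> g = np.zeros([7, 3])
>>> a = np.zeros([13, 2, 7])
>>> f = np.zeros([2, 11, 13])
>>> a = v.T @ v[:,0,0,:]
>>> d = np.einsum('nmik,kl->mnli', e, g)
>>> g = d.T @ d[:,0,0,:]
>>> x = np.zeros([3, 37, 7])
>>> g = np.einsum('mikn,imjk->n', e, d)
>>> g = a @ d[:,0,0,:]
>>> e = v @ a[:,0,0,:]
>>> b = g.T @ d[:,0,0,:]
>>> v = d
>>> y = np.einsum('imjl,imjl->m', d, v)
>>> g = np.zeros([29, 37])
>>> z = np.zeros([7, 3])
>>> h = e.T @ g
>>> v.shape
(2, 7, 3, 11)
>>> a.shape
(2, 7, 11, 2)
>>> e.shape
(29, 11, 7, 2)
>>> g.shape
(29, 37)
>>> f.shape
(2, 11, 13)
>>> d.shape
(2, 7, 3, 11)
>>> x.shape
(3, 37, 7)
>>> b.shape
(11, 11, 7, 11)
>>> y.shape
(7,)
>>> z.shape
(7, 3)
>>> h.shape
(2, 7, 11, 37)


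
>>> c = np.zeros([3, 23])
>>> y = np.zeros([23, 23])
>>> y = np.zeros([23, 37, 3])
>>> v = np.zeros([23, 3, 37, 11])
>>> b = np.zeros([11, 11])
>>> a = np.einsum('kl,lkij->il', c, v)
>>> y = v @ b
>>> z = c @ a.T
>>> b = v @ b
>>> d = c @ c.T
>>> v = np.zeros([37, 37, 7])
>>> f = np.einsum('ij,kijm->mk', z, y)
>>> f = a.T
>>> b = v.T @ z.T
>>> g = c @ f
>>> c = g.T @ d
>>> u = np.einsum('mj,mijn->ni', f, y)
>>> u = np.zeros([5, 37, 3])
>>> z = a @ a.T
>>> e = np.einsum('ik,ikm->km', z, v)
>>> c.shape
(37, 3)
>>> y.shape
(23, 3, 37, 11)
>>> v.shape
(37, 37, 7)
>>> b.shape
(7, 37, 3)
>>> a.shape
(37, 23)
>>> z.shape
(37, 37)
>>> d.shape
(3, 3)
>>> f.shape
(23, 37)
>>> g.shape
(3, 37)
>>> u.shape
(5, 37, 3)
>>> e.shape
(37, 7)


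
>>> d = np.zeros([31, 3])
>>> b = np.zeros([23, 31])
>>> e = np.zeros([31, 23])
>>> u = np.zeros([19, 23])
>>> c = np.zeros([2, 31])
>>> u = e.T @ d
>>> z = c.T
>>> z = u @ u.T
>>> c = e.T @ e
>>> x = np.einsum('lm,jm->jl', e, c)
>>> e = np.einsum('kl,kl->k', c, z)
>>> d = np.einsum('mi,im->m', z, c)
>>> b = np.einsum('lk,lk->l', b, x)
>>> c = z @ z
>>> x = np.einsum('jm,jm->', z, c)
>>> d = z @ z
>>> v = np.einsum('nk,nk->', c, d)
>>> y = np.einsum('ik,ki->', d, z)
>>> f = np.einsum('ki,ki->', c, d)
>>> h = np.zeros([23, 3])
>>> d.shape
(23, 23)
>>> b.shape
(23,)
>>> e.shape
(23,)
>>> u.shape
(23, 3)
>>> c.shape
(23, 23)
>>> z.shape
(23, 23)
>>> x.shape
()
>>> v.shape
()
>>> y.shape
()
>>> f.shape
()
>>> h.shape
(23, 3)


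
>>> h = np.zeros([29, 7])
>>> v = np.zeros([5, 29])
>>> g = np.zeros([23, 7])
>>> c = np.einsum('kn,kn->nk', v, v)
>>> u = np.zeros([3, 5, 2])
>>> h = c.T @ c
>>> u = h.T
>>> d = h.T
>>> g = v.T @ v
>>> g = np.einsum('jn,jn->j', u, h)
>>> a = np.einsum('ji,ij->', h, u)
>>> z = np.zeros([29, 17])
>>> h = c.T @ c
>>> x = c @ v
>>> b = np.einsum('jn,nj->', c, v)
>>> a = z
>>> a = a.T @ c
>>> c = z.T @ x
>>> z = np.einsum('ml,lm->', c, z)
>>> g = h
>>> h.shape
(5, 5)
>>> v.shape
(5, 29)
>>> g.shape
(5, 5)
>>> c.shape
(17, 29)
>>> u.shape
(5, 5)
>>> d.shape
(5, 5)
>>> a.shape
(17, 5)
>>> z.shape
()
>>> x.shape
(29, 29)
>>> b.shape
()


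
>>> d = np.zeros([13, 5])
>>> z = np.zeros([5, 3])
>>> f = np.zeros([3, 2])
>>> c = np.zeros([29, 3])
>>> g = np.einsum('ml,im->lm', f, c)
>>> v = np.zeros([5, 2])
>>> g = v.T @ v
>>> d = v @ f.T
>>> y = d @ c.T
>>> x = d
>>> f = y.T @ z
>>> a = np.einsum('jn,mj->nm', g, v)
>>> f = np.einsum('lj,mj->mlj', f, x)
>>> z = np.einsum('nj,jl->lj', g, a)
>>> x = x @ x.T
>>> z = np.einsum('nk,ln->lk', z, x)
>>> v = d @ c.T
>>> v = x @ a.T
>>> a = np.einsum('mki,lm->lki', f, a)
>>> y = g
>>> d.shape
(5, 3)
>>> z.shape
(5, 2)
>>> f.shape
(5, 29, 3)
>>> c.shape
(29, 3)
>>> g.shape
(2, 2)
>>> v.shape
(5, 2)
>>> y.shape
(2, 2)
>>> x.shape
(5, 5)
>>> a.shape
(2, 29, 3)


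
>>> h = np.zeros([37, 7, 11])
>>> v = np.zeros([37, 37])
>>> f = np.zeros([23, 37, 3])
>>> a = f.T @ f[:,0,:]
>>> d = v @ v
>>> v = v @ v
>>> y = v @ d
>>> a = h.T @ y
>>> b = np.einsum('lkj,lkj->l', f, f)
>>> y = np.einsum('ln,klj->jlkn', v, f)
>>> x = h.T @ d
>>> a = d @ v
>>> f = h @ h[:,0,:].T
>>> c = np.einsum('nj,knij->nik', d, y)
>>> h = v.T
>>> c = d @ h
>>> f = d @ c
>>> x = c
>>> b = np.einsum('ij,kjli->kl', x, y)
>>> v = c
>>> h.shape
(37, 37)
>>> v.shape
(37, 37)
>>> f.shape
(37, 37)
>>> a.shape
(37, 37)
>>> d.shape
(37, 37)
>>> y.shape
(3, 37, 23, 37)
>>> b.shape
(3, 23)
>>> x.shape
(37, 37)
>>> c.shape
(37, 37)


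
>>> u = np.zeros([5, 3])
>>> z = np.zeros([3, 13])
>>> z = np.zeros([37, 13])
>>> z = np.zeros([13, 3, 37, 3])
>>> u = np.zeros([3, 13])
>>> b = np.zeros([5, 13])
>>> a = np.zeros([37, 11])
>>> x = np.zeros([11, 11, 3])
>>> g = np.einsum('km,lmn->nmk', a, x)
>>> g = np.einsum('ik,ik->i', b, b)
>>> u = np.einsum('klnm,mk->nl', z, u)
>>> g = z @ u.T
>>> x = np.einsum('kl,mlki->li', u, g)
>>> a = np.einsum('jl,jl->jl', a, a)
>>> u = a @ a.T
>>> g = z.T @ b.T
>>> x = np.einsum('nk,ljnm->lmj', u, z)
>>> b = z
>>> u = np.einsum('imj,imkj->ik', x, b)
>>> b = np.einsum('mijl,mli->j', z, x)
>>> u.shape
(13, 37)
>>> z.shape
(13, 3, 37, 3)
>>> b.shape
(37,)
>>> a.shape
(37, 11)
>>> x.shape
(13, 3, 3)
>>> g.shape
(3, 37, 3, 5)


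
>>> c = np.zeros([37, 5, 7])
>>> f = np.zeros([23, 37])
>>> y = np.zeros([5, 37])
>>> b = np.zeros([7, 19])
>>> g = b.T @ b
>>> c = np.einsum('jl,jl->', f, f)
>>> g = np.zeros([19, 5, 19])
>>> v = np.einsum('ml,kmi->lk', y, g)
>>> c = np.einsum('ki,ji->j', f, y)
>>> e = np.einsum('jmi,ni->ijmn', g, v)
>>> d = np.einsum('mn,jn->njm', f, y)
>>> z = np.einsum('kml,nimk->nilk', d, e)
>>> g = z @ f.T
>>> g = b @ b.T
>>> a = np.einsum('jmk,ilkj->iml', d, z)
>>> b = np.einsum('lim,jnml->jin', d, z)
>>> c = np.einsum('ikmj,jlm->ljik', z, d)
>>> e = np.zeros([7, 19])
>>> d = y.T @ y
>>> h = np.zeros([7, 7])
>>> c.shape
(5, 37, 19, 19)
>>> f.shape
(23, 37)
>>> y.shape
(5, 37)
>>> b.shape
(19, 5, 19)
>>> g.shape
(7, 7)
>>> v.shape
(37, 19)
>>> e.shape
(7, 19)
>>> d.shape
(37, 37)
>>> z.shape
(19, 19, 23, 37)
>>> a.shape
(19, 5, 19)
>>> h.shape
(7, 7)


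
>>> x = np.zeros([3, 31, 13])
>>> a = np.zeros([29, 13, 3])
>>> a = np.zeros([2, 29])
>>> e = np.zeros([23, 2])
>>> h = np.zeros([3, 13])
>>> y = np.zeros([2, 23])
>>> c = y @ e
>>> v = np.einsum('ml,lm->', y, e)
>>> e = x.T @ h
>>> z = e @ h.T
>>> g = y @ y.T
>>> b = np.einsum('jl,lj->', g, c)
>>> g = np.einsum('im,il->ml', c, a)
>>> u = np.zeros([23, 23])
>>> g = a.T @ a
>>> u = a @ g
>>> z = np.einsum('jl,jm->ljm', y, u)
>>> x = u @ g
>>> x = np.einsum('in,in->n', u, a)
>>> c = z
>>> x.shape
(29,)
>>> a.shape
(2, 29)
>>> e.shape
(13, 31, 13)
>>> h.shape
(3, 13)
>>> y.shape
(2, 23)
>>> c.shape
(23, 2, 29)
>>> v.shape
()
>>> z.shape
(23, 2, 29)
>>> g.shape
(29, 29)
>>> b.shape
()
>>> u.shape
(2, 29)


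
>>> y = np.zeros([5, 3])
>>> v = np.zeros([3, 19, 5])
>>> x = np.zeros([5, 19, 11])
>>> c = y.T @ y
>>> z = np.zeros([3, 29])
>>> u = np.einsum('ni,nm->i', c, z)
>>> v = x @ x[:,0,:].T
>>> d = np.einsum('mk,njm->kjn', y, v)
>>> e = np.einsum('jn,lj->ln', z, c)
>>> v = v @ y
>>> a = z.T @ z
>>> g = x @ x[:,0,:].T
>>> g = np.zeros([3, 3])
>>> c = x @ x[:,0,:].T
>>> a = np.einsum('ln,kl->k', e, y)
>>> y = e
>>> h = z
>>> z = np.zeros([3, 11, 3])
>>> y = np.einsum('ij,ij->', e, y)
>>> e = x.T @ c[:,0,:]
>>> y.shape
()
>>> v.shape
(5, 19, 3)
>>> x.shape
(5, 19, 11)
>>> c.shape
(5, 19, 5)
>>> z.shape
(3, 11, 3)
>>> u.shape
(3,)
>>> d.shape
(3, 19, 5)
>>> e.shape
(11, 19, 5)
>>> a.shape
(5,)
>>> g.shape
(3, 3)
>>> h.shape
(3, 29)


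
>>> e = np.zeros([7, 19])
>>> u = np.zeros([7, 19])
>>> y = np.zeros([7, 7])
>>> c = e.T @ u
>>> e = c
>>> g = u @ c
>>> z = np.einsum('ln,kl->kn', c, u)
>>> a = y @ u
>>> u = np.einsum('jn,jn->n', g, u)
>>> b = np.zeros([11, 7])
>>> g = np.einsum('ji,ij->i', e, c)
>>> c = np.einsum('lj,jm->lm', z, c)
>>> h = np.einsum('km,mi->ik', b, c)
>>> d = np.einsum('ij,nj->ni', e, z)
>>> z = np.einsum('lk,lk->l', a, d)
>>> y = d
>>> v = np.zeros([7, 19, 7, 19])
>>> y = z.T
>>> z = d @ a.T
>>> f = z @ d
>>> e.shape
(19, 19)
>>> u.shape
(19,)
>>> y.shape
(7,)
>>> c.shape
(7, 19)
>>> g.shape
(19,)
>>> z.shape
(7, 7)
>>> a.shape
(7, 19)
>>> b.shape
(11, 7)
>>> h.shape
(19, 11)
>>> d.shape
(7, 19)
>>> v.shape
(7, 19, 7, 19)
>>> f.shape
(7, 19)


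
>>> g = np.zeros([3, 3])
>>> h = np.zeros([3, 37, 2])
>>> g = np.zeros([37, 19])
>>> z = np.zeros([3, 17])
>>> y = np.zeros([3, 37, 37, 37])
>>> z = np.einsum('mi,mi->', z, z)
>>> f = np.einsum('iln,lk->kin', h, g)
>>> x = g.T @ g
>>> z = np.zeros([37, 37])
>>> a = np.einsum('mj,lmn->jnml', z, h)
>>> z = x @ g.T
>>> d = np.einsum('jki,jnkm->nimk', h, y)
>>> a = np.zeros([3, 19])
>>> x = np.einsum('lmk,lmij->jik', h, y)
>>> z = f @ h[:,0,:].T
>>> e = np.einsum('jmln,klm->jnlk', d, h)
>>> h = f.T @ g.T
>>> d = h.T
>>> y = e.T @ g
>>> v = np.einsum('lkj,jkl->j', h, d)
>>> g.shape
(37, 19)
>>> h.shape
(2, 3, 37)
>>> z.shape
(19, 3, 3)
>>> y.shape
(3, 37, 37, 19)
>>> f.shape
(19, 3, 2)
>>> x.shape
(37, 37, 2)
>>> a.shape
(3, 19)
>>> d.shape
(37, 3, 2)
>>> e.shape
(37, 37, 37, 3)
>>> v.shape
(37,)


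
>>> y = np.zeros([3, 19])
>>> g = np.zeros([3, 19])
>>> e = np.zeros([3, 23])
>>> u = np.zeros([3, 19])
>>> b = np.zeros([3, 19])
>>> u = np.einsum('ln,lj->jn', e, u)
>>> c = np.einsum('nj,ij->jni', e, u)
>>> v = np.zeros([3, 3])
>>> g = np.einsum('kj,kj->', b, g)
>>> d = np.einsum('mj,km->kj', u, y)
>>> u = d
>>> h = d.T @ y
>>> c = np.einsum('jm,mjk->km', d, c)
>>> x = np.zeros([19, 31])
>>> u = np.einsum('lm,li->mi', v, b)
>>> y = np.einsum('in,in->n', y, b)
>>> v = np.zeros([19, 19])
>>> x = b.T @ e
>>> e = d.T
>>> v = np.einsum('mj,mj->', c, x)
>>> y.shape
(19,)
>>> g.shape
()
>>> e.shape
(23, 3)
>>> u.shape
(3, 19)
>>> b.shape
(3, 19)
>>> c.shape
(19, 23)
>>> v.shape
()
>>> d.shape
(3, 23)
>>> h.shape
(23, 19)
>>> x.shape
(19, 23)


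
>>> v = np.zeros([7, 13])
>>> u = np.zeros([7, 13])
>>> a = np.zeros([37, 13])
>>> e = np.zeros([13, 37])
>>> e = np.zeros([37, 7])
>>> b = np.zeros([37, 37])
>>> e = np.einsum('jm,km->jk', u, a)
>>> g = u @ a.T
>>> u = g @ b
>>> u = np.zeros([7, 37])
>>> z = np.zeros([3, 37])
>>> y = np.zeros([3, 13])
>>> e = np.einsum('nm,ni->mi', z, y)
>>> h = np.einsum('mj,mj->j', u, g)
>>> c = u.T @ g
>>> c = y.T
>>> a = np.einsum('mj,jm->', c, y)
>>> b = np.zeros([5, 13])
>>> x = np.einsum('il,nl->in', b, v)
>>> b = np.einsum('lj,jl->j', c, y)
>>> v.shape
(7, 13)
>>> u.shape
(7, 37)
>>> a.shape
()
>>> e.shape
(37, 13)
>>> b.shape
(3,)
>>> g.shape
(7, 37)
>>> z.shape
(3, 37)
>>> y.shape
(3, 13)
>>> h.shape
(37,)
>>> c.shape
(13, 3)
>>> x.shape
(5, 7)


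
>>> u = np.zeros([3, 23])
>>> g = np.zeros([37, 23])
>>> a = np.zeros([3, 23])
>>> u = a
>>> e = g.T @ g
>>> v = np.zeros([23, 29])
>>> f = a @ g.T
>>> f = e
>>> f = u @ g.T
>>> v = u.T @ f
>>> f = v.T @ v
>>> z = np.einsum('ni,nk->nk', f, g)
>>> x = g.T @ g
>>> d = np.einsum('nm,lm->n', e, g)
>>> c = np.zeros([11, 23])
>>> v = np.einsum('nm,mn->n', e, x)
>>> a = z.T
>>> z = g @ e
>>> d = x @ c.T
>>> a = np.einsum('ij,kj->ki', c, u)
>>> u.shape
(3, 23)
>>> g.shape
(37, 23)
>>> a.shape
(3, 11)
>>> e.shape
(23, 23)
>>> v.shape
(23,)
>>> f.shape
(37, 37)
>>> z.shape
(37, 23)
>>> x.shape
(23, 23)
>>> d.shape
(23, 11)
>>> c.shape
(11, 23)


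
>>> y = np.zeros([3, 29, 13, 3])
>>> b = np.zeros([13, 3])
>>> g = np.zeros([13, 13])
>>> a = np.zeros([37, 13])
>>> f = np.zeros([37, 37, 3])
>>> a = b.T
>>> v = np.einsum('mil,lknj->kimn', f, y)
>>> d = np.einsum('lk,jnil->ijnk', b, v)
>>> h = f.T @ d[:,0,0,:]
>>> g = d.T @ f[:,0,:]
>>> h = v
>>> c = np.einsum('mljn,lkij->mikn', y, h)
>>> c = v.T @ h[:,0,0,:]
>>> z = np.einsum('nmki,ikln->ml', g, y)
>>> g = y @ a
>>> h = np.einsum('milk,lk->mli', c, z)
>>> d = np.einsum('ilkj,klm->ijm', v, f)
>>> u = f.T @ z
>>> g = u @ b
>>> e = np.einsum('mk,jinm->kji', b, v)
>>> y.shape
(3, 29, 13, 3)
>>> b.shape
(13, 3)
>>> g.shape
(3, 37, 3)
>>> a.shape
(3, 13)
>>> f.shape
(37, 37, 3)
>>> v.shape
(29, 37, 37, 13)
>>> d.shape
(29, 13, 3)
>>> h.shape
(13, 37, 37)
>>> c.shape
(13, 37, 37, 13)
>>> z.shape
(37, 13)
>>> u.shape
(3, 37, 13)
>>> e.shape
(3, 29, 37)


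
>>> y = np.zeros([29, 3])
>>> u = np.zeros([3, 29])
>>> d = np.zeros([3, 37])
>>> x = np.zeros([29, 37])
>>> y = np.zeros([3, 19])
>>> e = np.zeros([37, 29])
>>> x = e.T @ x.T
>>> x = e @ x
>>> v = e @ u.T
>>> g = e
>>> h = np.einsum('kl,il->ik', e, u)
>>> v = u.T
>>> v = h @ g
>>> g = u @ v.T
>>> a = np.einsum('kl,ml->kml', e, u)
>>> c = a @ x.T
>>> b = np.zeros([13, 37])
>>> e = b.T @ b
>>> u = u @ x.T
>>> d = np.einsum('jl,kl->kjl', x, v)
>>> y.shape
(3, 19)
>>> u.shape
(3, 37)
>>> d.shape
(3, 37, 29)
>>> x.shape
(37, 29)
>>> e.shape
(37, 37)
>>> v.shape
(3, 29)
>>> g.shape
(3, 3)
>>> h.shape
(3, 37)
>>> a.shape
(37, 3, 29)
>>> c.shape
(37, 3, 37)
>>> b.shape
(13, 37)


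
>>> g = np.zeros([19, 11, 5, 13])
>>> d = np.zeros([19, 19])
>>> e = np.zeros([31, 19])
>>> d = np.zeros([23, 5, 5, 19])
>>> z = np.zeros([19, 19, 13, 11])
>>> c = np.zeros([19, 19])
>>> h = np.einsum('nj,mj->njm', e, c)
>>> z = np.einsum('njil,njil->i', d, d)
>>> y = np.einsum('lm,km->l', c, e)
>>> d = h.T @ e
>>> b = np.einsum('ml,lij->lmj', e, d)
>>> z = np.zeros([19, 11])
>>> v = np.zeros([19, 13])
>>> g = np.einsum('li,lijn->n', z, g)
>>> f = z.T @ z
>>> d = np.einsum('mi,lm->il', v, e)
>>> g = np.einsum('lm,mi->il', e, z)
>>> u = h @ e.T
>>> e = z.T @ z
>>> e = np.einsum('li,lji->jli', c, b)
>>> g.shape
(11, 31)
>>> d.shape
(13, 31)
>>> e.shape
(31, 19, 19)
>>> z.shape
(19, 11)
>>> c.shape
(19, 19)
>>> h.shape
(31, 19, 19)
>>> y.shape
(19,)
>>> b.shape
(19, 31, 19)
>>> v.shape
(19, 13)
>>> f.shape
(11, 11)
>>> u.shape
(31, 19, 31)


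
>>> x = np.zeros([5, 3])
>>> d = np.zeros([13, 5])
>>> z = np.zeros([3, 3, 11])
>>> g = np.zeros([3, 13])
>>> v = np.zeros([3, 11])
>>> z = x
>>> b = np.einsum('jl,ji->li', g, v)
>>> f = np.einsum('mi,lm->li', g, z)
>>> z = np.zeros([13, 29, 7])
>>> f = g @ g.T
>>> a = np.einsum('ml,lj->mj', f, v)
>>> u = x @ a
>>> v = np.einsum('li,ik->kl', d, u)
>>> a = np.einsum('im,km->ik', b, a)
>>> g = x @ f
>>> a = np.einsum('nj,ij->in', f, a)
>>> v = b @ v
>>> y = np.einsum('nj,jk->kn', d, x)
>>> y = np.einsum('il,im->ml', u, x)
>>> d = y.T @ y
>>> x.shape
(5, 3)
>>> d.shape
(11, 11)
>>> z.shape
(13, 29, 7)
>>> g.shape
(5, 3)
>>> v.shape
(13, 13)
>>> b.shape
(13, 11)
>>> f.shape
(3, 3)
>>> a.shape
(13, 3)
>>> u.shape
(5, 11)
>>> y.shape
(3, 11)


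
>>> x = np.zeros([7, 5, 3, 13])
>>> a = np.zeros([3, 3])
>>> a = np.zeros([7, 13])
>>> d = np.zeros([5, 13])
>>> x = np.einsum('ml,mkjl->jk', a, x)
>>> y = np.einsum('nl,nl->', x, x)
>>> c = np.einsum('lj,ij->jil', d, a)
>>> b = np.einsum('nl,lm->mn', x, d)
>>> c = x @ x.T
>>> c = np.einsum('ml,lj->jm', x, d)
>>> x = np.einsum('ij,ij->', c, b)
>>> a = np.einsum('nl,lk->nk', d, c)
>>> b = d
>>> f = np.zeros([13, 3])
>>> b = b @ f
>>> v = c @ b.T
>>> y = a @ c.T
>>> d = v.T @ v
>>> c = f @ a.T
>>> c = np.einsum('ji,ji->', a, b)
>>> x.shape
()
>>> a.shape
(5, 3)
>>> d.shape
(5, 5)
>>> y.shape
(5, 13)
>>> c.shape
()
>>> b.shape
(5, 3)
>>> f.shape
(13, 3)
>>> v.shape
(13, 5)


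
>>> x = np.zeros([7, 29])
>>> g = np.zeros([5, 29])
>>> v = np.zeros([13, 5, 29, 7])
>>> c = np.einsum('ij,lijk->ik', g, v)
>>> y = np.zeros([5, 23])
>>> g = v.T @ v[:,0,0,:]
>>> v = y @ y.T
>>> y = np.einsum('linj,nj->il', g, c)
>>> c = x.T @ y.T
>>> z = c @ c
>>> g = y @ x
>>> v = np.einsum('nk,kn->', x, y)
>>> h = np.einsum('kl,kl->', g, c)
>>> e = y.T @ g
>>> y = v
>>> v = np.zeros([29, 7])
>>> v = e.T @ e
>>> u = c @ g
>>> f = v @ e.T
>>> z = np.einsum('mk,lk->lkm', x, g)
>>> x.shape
(7, 29)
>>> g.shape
(29, 29)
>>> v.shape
(29, 29)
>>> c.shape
(29, 29)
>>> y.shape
()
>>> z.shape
(29, 29, 7)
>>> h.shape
()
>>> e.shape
(7, 29)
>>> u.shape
(29, 29)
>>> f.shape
(29, 7)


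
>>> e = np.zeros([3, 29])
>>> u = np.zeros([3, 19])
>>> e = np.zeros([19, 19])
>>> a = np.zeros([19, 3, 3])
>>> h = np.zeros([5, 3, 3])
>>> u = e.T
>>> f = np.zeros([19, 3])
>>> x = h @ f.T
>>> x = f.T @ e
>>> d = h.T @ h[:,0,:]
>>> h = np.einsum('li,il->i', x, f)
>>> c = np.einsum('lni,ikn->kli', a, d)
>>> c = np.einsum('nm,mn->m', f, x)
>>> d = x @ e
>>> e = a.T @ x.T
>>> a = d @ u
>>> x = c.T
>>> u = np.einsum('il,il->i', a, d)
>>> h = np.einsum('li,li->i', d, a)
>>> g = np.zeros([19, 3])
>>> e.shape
(3, 3, 3)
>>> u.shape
(3,)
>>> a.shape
(3, 19)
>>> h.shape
(19,)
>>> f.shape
(19, 3)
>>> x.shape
(3,)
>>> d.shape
(3, 19)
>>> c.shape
(3,)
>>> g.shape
(19, 3)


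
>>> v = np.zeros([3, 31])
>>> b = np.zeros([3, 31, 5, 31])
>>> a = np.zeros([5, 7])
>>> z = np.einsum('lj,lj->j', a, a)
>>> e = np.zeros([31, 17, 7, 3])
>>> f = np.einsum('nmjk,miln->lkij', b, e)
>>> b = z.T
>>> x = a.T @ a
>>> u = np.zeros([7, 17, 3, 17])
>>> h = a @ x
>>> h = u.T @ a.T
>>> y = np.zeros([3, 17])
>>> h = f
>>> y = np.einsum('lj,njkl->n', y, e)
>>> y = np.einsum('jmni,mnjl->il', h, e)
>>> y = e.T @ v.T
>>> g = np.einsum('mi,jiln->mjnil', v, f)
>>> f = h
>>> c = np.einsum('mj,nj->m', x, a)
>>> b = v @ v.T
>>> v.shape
(3, 31)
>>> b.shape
(3, 3)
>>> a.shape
(5, 7)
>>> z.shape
(7,)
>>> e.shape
(31, 17, 7, 3)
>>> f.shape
(7, 31, 17, 5)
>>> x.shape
(7, 7)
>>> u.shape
(7, 17, 3, 17)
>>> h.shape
(7, 31, 17, 5)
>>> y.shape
(3, 7, 17, 3)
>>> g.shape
(3, 7, 5, 31, 17)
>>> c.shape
(7,)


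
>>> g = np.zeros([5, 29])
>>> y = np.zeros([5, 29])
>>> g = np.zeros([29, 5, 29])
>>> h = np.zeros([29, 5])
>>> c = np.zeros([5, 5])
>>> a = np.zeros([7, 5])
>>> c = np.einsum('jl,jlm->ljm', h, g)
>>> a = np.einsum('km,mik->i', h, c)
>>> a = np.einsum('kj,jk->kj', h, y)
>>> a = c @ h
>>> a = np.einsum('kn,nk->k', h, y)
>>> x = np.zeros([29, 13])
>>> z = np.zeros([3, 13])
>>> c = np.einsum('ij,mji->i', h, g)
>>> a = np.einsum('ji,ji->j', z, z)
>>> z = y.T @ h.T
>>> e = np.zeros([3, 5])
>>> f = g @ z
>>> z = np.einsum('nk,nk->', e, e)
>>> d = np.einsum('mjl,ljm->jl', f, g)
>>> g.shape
(29, 5, 29)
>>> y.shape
(5, 29)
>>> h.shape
(29, 5)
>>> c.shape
(29,)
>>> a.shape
(3,)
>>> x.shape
(29, 13)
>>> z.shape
()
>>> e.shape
(3, 5)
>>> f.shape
(29, 5, 29)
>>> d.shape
(5, 29)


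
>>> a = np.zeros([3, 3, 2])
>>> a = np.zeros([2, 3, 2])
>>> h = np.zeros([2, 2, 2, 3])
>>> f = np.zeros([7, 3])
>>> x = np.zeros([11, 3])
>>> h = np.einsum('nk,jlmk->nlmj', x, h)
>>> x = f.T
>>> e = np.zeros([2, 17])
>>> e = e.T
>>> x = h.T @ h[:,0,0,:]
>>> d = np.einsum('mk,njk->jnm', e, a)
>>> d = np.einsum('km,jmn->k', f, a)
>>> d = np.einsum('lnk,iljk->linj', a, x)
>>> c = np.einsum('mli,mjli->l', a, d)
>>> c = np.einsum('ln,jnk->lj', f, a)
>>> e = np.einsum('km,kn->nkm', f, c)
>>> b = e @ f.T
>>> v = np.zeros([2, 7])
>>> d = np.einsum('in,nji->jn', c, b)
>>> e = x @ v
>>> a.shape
(2, 3, 2)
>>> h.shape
(11, 2, 2, 2)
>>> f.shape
(7, 3)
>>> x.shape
(2, 2, 2, 2)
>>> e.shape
(2, 2, 2, 7)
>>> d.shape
(7, 2)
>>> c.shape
(7, 2)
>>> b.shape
(2, 7, 7)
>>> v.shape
(2, 7)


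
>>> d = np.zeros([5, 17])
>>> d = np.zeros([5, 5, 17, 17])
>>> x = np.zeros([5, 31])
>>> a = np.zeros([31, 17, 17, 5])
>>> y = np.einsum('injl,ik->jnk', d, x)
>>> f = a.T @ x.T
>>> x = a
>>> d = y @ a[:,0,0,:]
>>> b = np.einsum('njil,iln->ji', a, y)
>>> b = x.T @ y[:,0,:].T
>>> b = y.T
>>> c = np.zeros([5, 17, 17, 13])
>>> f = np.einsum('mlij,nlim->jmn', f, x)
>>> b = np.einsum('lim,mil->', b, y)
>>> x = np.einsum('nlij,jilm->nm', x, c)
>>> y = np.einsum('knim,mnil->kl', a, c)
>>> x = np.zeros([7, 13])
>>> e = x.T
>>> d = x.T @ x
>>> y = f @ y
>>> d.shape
(13, 13)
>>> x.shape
(7, 13)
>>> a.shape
(31, 17, 17, 5)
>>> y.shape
(5, 5, 13)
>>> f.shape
(5, 5, 31)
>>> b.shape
()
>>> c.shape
(5, 17, 17, 13)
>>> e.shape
(13, 7)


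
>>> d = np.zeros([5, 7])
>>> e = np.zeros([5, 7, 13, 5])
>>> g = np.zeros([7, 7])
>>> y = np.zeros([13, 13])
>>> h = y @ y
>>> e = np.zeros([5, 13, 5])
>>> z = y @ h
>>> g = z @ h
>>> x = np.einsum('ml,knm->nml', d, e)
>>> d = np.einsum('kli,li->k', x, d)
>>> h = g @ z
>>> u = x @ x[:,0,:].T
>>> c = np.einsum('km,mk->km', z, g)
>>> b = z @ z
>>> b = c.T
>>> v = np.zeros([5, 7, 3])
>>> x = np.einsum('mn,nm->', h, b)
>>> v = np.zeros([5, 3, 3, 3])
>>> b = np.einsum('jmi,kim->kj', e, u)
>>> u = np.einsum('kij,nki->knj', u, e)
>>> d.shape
(13,)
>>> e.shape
(5, 13, 5)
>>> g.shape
(13, 13)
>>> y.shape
(13, 13)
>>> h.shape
(13, 13)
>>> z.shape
(13, 13)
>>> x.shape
()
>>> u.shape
(13, 5, 13)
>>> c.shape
(13, 13)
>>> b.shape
(13, 5)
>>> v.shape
(5, 3, 3, 3)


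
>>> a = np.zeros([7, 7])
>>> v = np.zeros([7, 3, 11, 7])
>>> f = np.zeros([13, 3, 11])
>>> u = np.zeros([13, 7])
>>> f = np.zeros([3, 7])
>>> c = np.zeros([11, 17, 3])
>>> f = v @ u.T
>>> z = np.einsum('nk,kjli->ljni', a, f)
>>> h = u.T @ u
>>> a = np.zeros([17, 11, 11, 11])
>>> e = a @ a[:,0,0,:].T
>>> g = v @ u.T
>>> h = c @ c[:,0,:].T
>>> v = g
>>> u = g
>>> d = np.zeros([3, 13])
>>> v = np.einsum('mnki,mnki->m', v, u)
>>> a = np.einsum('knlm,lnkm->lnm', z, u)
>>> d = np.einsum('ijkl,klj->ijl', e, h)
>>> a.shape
(7, 3, 13)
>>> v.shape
(7,)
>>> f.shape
(7, 3, 11, 13)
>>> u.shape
(7, 3, 11, 13)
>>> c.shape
(11, 17, 3)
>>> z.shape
(11, 3, 7, 13)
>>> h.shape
(11, 17, 11)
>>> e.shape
(17, 11, 11, 17)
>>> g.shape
(7, 3, 11, 13)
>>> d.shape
(17, 11, 17)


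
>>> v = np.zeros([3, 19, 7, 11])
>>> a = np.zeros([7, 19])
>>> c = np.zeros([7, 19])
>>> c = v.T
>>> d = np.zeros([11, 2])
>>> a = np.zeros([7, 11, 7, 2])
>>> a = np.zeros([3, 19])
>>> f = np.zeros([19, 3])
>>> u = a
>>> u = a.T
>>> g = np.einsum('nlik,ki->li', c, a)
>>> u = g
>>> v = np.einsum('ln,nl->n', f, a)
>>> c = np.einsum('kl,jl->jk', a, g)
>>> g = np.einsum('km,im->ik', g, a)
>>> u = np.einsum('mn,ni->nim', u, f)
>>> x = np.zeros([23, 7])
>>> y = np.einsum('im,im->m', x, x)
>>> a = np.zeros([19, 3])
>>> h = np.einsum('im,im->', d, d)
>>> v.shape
(3,)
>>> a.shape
(19, 3)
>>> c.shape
(7, 3)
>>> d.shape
(11, 2)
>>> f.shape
(19, 3)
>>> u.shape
(19, 3, 7)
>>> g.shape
(3, 7)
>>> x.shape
(23, 7)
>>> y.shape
(7,)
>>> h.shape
()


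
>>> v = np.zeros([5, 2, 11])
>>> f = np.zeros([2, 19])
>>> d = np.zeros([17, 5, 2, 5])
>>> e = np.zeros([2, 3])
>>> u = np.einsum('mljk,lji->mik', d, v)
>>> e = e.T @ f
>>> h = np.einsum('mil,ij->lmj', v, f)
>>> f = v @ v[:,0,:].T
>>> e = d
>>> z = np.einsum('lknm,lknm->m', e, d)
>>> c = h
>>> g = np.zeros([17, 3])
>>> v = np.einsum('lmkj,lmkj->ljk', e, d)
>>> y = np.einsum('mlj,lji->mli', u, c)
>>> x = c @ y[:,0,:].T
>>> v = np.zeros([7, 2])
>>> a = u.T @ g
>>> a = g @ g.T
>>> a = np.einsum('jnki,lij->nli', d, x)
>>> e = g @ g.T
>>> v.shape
(7, 2)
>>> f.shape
(5, 2, 5)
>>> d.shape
(17, 5, 2, 5)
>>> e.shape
(17, 17)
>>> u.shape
(17, 11, 5)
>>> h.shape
(11, 5, 19)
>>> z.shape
(5,)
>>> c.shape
(11, 5, 19)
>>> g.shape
(17, 3)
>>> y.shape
(17, 11, 19)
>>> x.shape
(11, 5, 17)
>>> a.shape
(5, 11, 5)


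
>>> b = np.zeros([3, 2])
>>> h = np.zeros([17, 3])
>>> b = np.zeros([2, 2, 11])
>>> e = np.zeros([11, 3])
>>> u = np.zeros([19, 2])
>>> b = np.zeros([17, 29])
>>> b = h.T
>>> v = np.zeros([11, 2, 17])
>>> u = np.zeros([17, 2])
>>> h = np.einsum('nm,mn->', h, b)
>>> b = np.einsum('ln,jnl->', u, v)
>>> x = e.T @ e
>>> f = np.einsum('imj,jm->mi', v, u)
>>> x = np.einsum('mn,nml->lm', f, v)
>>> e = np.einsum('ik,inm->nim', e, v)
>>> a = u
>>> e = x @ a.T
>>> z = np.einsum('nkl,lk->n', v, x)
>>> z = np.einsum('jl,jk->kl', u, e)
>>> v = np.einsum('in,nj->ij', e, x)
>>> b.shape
()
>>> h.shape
()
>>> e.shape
(17, 17)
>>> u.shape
(17, 2)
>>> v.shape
(17, 2)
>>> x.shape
(17, 2)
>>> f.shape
(2, 11)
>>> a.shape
(17, 2)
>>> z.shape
(17, 2)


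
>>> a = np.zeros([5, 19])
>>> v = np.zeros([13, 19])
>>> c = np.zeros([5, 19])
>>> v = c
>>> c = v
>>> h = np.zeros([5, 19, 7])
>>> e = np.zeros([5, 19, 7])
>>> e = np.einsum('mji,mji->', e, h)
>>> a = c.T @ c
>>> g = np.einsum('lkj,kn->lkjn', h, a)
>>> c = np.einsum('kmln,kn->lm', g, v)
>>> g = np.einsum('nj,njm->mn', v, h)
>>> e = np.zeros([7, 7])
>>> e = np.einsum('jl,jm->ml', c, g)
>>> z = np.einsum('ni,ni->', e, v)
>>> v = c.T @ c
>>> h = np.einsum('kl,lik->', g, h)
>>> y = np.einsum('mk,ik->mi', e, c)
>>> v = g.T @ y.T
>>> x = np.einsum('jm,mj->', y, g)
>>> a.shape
(19, 19)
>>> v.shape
(5, 5)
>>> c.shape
(7, 19)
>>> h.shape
()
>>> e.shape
(5, 19)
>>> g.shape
(7, 5)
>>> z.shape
()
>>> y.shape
(5, 7)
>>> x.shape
()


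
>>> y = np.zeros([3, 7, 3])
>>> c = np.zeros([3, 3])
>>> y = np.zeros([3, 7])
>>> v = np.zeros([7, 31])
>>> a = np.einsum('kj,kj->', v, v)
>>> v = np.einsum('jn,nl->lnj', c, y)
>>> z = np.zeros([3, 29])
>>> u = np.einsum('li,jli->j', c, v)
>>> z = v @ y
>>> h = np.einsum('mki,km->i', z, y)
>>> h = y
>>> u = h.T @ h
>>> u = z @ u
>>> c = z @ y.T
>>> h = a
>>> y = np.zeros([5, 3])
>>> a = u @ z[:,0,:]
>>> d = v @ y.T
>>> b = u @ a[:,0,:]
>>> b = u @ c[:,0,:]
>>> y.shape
(5, 3)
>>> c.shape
(7, 3, 3)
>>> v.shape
(7, 3, 3)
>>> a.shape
(7, 3, 7)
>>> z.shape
(7, 3, 7)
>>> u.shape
(7, 3, 7)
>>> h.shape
()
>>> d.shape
(7, 3, 5)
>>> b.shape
(7, 3, 3)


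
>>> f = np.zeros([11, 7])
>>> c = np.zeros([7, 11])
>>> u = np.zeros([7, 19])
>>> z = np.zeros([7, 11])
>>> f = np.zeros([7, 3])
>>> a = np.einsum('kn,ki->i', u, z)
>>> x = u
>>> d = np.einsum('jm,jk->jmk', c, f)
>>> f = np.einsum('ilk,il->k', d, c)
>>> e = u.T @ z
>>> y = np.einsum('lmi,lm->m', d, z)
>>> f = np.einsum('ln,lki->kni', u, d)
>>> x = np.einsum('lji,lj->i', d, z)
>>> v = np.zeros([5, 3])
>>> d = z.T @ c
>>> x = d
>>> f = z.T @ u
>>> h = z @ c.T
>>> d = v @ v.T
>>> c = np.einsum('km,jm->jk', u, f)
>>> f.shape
(11, 19)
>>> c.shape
(11, 7)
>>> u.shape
(7, 19)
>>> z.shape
(7, 11)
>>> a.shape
(11,)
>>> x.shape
(11, 11)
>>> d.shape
(5, 5)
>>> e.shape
(19, 11)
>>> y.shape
(11,)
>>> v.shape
(5, 3)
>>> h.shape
(7, 7)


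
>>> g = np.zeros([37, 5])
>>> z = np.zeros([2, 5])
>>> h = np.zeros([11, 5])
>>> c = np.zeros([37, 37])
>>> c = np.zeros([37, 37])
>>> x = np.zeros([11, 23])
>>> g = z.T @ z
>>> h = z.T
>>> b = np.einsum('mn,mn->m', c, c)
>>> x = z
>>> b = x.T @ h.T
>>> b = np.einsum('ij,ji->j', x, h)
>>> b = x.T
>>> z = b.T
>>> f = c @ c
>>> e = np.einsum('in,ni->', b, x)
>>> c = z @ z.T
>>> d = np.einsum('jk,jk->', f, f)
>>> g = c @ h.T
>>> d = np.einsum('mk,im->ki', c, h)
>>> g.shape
(2, 5)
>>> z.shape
(2, 5)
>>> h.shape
(5, 2)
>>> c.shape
(2, 2)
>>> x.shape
(2, 5)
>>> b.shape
(5, 2)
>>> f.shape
(37, 37)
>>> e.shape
()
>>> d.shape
(2, 5)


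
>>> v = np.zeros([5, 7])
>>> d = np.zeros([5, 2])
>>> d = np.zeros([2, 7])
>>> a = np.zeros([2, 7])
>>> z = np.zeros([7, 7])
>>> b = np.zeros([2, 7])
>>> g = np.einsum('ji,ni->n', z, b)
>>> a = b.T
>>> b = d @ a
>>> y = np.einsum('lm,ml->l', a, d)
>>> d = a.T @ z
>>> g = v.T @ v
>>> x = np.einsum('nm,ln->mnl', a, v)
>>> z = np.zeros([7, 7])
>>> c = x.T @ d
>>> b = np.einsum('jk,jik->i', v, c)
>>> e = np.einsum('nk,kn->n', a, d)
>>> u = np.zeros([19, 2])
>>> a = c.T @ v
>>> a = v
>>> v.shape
(5, 7)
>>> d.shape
(2, 7)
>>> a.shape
(5, 7)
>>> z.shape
(7, 7)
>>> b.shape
(7,)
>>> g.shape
(7, 7)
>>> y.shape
(7,)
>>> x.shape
(2, 7, 5)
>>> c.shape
(5, 7, 7)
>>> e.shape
(7,)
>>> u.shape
(19, 2)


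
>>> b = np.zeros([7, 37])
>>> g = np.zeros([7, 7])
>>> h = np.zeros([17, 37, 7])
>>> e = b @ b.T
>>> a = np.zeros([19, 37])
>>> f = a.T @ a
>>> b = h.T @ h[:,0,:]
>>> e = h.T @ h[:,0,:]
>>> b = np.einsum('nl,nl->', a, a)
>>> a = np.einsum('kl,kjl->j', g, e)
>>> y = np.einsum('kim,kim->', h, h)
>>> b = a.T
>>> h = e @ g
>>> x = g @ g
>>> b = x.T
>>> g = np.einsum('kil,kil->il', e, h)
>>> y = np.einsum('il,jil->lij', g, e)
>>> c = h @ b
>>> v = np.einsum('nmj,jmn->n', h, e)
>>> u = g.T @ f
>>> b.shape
(7, 7)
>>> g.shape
(37, 7)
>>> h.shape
(7, 37, 7)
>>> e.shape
(7, 37, 7)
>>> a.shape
(37,)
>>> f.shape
(37, 37)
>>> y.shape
(7, 37, 7)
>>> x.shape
(7, 7)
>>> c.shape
(7, 37, 7)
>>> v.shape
(7,)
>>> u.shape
(7, 37)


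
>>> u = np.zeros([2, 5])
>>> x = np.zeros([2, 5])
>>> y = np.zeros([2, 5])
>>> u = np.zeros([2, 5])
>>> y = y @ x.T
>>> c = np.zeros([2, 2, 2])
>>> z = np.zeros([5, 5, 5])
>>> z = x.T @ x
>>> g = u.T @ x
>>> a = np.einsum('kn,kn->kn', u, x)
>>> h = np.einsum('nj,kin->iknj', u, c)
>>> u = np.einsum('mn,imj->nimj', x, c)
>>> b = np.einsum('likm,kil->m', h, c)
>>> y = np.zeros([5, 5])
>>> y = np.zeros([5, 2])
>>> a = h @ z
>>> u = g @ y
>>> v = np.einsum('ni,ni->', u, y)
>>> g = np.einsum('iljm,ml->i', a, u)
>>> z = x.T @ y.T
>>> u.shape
(5, 2)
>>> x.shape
(2, 5)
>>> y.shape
(5, 2)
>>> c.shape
(2, 2, 2)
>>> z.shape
(5, 5)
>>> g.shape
(2,)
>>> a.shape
(2, 2, 2, 5)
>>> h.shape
(2, 2, 2, 5)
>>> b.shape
(5,)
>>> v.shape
()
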